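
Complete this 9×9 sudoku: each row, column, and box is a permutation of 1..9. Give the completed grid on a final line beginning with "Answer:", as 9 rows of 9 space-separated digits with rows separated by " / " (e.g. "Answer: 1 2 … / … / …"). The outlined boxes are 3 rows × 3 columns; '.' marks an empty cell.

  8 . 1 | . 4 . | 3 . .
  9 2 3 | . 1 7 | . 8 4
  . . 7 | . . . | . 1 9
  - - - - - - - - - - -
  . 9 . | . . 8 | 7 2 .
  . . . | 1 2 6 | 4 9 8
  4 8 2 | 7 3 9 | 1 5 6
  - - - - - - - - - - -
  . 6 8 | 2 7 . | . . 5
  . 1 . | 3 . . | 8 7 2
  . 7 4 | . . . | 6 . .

Step 1. [r8c1∈{5}] r8c1 is down to just 5 ⇒ r8c1=5.
Step 2. [r4c5∈{5}] nothing but 5 survives at r4c5 ⇒ r4c5=5.
Step 3. [r1c2∈{5}] r1c2's peers cover all but 5 ⇒ r1c2=5.
Step 4. [r2c4∈{5,6}] in row 2, 6 fits only at r2c4, so r2c4=6.
Step 5. [r7c1∈{3}] only 3 remains possible at r7c1. So r7c1=3.
Step 6. [r7c6∈{1,4}] in row 7, 1 fits only at r7c6 ⇒ r7c6=1.
Step 7. [r3c6∈{2,3,5}] in row 3, 3 fits only at r3c6. So r3c6=3.
Step 8. [r3c4∈{5,8}] 5 has one home in box 2: r3c4. So r3c4=5.
Step 9. [r9c4∈{8,9}] across col 4, 8 lands solely at r9c4. So r9c4=8.
Step 10. [r4c9∈{3}] r4c9 is down to just 3, so r4c9=3.
Step 11. [r8c3∈{9}] r8c3 has the single candidate 9 ⇒ r8c3=9.
Step 12. [r4c1∈{1,6}] row 4 places 1 nowhere but r4c1, so r4c1=1.
Step 13. [r9c6∈{5}] only 5 remains possible at r9c6 ⇒ r9c6=5.
Step 14. [r5c1∈{7}] r5c1's peers cover all but 7 ⇒ r5c1=7.
Step 15. [r8c6∈{4}] r8c6 has the single candidate 4, so r8c6=4.
Step 16. [r7c7∈{9}] only 9 remains possible at r7c7. So r7c7=9.
Step 17. [r3c2∈{4}] r3c2 is down to just 4 ⇒ r3c2=4.
Step 18. [r1c9∈{7}] r1c9 is down to just 7, so r1c9=7.
Step 19. [r1c4∈{9}] r1c4's peers cover all but 9, so r1c4=9.
Step 20. [r3c7∈{2}] nothing but 2 survives at r3c7, so r3c7=2.
Step 21. [r3c1∈{6}] only 6 remains possible at r3c1 ⇒ r3c1=6.
Step 22. [r9c1∈{2}] r9c1's peers cover all but 2 ⇒ r9c1=2.
Step 23. [r7c8∈{4}] r7c8's peers cover all but 4, so r7c8=4.
Step 24. [r4c4∈{4}] r4c4 is down to just 4 ⇒ r4c4=4.
Step 25. [r2c7∈{5}] nothing but 5 survives at r2c7 ⇒ r2c7=5.
Step 26. [r8c5∈{6}] only 6 remains possible at r8c5 ⇒ r8c5=6.
Step 27. [r9c9∈{1}] nothing but 1 survives at r9c9 ⇒ r9c9=1.
Step 28. [r1c6∈{2}] nothing but 2 survives at r1c6, so r1c6=2.
Step 29. [r5c3∈{5}] only 5 remains possible at r5c3. So r5c3=5.
Step 30. [r3c5∈{8}] r3c5 is down to just 8 ⇒ r3c5=8.
Step 31. [r9c8∈{3}] r9c8 has the single candidate 3. So r9c8=3.
Step 32. [r9c5∈{9}] only 9 remains possible at r9c5. So r9c5=9.
Step 33. [r5c2∈{3}] only 3 remains possible at r5c2, so r5c2=3.
Step 34. [r1c8∈{6}] r1c8 has the single candidate 6, so r1c8=6.
Step 35. [r4c3∈{6}] r4c3 has the single candidate 6, so r4c3=6.

Answer: 8 5 1 9 4 2 3 6 7 / 9 2 3 6 1 7 5 8 4 / 6 4 7 5 8 3 2 1 9 / 1 9 6 4 5 8 7 2 3 / 7 3 5 1 2 6 4 9 8 / 4 8 2 7 3 9 1 5 6 / 3 6 8 2 7 1 9 4 5 / 5 1 9 3 6 4 8 7 2 / 2 7 4 8 9 5 6 3 1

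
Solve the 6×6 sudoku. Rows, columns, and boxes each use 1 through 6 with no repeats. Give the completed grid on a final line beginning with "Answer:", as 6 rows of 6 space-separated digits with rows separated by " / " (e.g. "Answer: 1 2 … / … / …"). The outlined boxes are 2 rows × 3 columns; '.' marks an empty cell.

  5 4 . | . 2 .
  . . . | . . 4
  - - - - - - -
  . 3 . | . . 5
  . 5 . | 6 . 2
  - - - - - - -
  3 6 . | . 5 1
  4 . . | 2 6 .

Step 1. [r4c1∈{1}] r4c1 is down to just 1. So r4c1=1.
Step 2. [r2c2∈{1,2}] col 2 places 2 nowhere but r2c2, so r2c2=2.
Step 3. [r2c1∈{6}] r2c1's peers cover all but 6. So r2c1=6.
Step 4. [r2c4∈{1,3,5}] r2c4 is the only open cell in row 2 admitting 5, so r2c4=5.
Step 5. [r1c4∈{1,3}] across col 4, 3 lands solely at r1c4, so r1c4=3.
Step 6. [r2c5∈{1}] r2c5's peers cover all but 1 ⇒ r2c5=1.
Step 7. [r3c5∈{4}] only 4 remains possible at r3c5. So r3c5=4.
Step 8. [r6c2∈{1}] r6c2 has the single candidate 1, so r6c2=1.
Step 9. [r3c3∈{2,6}] 6 has one home in row 3: r3c3. So r3c3=6.
Step 10. [r2c3∈{3}] r2c3 has the single candidate 3. So r2c3=3.
Step 11. [r5c3∈{2}] only 2 remains possible at r5c3. So r5c3=2.
Step 12. [r4c5∈{3}] nothing but 3 survives at r4c5. So r4c5=3.
Step 13. [r6c6∈{3}] r6c6's peers cover all but 3 ⇒ r6c6=3.
Step 14. [r1c6∈{6}] r1c6 is down to just 6 ⇒ r1c6=6.
Step 15. [r1c3∈{1}] r1c3's peers cover all but 1 ⇒ r1c3=1.
Step 16. [r3c4∈{1}] r3c4's peers cover all but 1, so r3c4=1.
Step 17. [r6c3∈{5}] r6c3 is down to just 5 ⇒ r6c3=5.
Step 18. [r5c4∈{4}] r5c4 is down to just 4, so r5c4=4.
Step 19. [r3c1∈{2}] r3c1 has the single candidate 2. So r3c1=2.
Step 20. [r4c3∈{4}] r4c3's peers cover all but 4 ⇒ r4c3=4.

Answer: 5 4 1 3 2 6 / 6 2 3 5 1 4 / 2 3 6 1 4 5 / 1 5 4 6 3 2 / 3 6 2 4 5 1 / 4 1 5 2 6 3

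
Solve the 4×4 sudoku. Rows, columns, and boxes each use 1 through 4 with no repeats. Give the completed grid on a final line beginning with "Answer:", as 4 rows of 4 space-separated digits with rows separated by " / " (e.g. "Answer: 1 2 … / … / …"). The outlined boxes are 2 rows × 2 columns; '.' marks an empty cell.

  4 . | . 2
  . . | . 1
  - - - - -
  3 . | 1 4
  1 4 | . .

Step 1. [r1c3∈{3}] r1c3's peers cover all but 3 ⇒ r1c3=3.
Step 2. [r3c2∈{2}] only 2 remains possible at r3c2, so r3c2=2.
Step 3. [r1c2∈{1}] only 1 remains possible at r1c2 ⇒ r1c2=1.
Step 4. [r2c1∈{2}] r2c1 has the single candidate 2, so r2c1=2.
Step 5. [r4c4∈{3}] r4c4 is down to just 3, so r4c4=3.
Step 6. [r2c2∈{3}] r2c2's peers cover all but 3. So r2c2=3.
Step 7. [r2c3∈{4}] r2c3 has the single candidate 4. So r2c3=4.
Step 8. [r4c3∈{2}] nothing but 2 survives at r4c3, so r4c3=2.

Answer: 4 1 3 2 / 2 3 4 1 / 3 2 1 4 / 1 4 2 3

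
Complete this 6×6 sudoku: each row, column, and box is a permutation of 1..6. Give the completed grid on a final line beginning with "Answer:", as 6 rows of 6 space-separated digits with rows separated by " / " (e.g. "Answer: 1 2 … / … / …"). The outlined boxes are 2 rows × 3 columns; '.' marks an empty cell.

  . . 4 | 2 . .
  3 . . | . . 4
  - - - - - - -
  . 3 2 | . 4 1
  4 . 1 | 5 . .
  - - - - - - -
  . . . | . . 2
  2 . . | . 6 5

Step 1. [r4c2∈{6}] r4c2 is down to just 6 ⇒ r4c2=6.
Step 2. [r1c6∈{3,6}] r1c6 is the only open cell in col 6 admitting 6 ⇒ r1c6=6.
Step 3. [r2c4∈{1}] r2c4's peers cover all but 1. So r2c4=1.
Step 4. [r6c2∈{1,4}] in row 6, 1 fits only at r6c2 ⇒ r6c2=1.
Step 5. [r1c2∈{5}] r1c2 is down to just 5, so r1c2=5.
Step 6. [r5c3∈{3,5,6}] across col 3, 5 lands solely at r5c3, so r5c3=5.
Step 7. [r6c4∈{3,4}] 4 has one home in row 6: r6c4. So r6c4=4.
Step 8. [r1c5∈{3}] r1c5 is down to just 3. So r1c5=3.
Step 9. [r3c1∈{5}] r3c1 has the single candidate 5. So r3c1=5.
Step 10. [r5c1∈{6}] r5c1 has the single candidate 6, so r5c1=6.
Step 11. [r2c3∈{6}] nothing but 6 survives at r2c3. So r2c3=6.
Step 12. [r2c5∈{5}] nothing but 5 survives at r2c5, so r2c5=5.
Step 13. [r1c1∈{1}] only 1 remains possible at r1c1. So r1c1=1.
Step 14. [r5c2∈{4}] nothing but 4 survives at r5c2, so r5c2=4.
Step 15. [r5c5∈{1}] nothing but 1 survives at r5c5. So r5c5=1.
Step 16. [r4c6∈{3}] r4c6's peers cover all but 3, so r4c6=3.
Step 17. [r2c2∈{2}] r2c2 is down to just 2 ⇒ r2c2=2.
Step 18. [r5c4∈{3}] nothing but 3 survives at r5c4 ⇒ r5c4=3.
Step 19. [r6c3∈{3}] nothing but 3 survives at r6c3. So r6c3=3.
Step 20. [r4c5∈{2}] only 2 remains possible at r4c5. So r4c5=2.
Step 21. [r3c4∈{6}] r3c4's peers cover all but 6, so r3c4=6.

Answer: 1 5 4 2 3 6 / 3 2 6 1 5 4 / 5 3 2 6 4 1 / 4 6 1 5 2 3 / 6 4 5 3 1 2 / 2 1 3 4 6 5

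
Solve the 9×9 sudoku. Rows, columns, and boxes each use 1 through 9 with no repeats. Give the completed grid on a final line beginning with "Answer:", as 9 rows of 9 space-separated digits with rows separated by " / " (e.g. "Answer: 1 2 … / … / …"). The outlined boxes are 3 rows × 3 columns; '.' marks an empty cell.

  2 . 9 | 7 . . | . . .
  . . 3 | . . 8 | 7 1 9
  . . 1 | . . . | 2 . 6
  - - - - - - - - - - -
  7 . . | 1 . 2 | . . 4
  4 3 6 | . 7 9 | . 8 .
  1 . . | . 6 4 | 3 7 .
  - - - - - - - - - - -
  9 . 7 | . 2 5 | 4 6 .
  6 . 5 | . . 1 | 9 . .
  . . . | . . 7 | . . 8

Step 1. [r2c1∈{5}] r2c1's peers cover all but 5 ⇒ r2c1=5.
Step 2. [r2c5∈{4}] r2c5 has the single candidate 4 ⇒ r2c5=4.
Step 3. [r4c5∈{3,5,8}] r4c5 is the only open cell in row 4 admitting 3. So r4c5=3.
Step 4. [r6c4∈{5,8}] in box 5, 8 fits only at r6c4. So r6c4=8.
Step 5. [r7c2∈{1,8}] r7c2 is the only open cell in row 7 admitting 8 ⇒ r7c2=8.
Step 6. [r9c3∈{2,4}] across col 3, 4 lands solely at r9c3 ⇒ r9c3=4.
Step 7. [r5c9∈{1,2,5}] across row 5, 2 lands solely at r5c9. So r5c9=2.
Step 8. [r6c9∈{5}] only 5 remains possible at r6c9, so r6c9=5.
Step 9. [r1c9∈{3}] r1c9 has the single candidate 3 ⇒ r1c9=3.
Step 10. [r7c4∈{3}] r7c4 has the single candidate 3 ⇒ r7c4=3.
Step 11. [r8c2∈{2}] only 2 remains possible at r8c2, so r8c2=2.
Step 12. [r9c5∈{9}] r9c5's peers cover all but 9 ⇒ r9c5=9.
Step 13. [r3c5∈{5}] r3c5 has the single candidate 5 ⇒ r3c5=5.
Step 14. [r1c6∈{6}] r1c6 has the single candidate 6, so r1c6=6.
Step 15. [r3c8∈{4}] only 4 remains possible at r3c8, so r3c8=4.
Step 16. [r9c8∈{2,3,5}] in row 9, 2 fits only at r9c8, so r9c8=2.
Step 17. [r9c7∈{1,5}] in row 9, 5 fits only at r9c7, so r9c7=5.
Step 18. [r4c2∈{5,9}] across row 4, 5 lands solely at r4c2, so r4c2=5.
Step 19. [r8c5∈{8}] r8c5 has the single candidate 8 ⇒ r8c5=8.
Step 20. [r3c2∈{7}] r3c2 is down to just 7 ⇒ r3c2=7.
Step 21. [r8c9∈{7}] r8c9 has the single candidate 7, so r8c9=7.
Step 22. [r8c8∈{3}] r8c8's peers cover all but 3 ⇒ r8c8=3.
Step 23. [r7c9∈{1}] only 1 remains possible at r7c9. So r7c9=1.
Step 24. [r5c7∈{1}] only 1 remains possible at r5c7. So r5c7=1.
Step 25. [r5c4∈{5}] r5c4 is down to just 5. So r5c4=5.
Step 26. [r9c2∈{1}] only 1 remains possible at r9c2 ⇒ r9c2=1.
Step 27. [r9c1∈{3}] nothing but 3 survives at r9c1. So r9c1=3.
Step 28. [r3c1∈{8}] only 8 remains possible at r3c1, so r3c1=8.
Step 29. [r1c8∈{5}] r1c8 is down to just 5 ⇒ r1c8=5.
Step 30. [r2c4∈{2}] only 2 remains possible at r2c4, so r2c4=2.
Step 31. [r4c7∈{6}] r4c7 has the single candidate 6. So r4c7=6.
Step 32. [r2c2∈{6}] r2c2's peers cover all but 6. So r2c2=6.
Step 33. [r3c6∈{3}] only 3 remains possible at r3c6. So r3c6=3.
Step 34. [r4c3∈{8}] r4c3 is down to just 8. So r4c3=8.
Step 35. [r1c5∈{1}] r1c5 has the single candidate 1 ⇒ r1c5=1.
Step 36. [r6c3∈{2}] r6c3 is down to just 2. So r6c3=2.
Step 37. [r9c4∈{6}] only 6 remains possible at r9c4 ⇒ r9c4=6.
Step 38. [r3c4∈{9}] only 9 remains possible at r3c4 ⇒ r3c4=9.
Step 39. [r1c7∈{8}] r1c7 has the single candidate 8 ⇒ r1c7=8.
Step 40. [r1c2∈{4}] r1c2's peers cover all but 4, so r1c2=4.
Step 41. [r4c8∈{9}] r4c8's peers cover all but 9. So r4c8=9.
Step 42. [r6c2∈{9}] r6c2 has the single candidate 9. So r6c2=9.
Step 43. [r8c4∈{4}] nothing but 4 survives at r8c4. So r8c4=4.

Answer: 2 4 9 7 1 6 8 5 3 / 5 6 3 2 4 8 7 1 9 / 8 7 1 9 5 3 2 4 6 / 7 5 8 1 3 2 6 9 4 / 4 3 6 5 7 9 1 8 2 / 1 9 2 8 6 4 3 7 5 / 9 8 7 3 2 5 4 6 1 / 6 2 5 4 8 1 9 3 7 / 3 1 4 6 9 7 5 2 8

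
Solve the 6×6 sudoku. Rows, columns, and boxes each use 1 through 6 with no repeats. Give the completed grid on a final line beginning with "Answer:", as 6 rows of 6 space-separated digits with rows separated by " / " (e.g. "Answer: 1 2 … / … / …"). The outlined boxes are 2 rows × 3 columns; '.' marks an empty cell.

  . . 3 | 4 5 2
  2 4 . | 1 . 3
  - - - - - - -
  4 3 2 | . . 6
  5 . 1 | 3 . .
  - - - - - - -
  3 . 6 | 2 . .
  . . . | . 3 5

Step 1. [r6c1∈{1}] r6c1's peers cover all but 1 ⇒ r6c1=1.
Step 2. [r5c6∈{1,4}] in col 6, 1 fits only at r5c6. So r5c6=1.
Step 3. [r5c5∈{4}] only 4 remains possible at r5c5. So r5c5=4.
Step 4. [r1c1∈{6}] only 6 remains possible at r1c1 ⇒ r1c1=6.
Step 5. [r3c4∈{5}] nothing but 5 survives at r3c4. So r3c4=5.
Step 6. [r2c5∈{6}] r2c5's peers cover all but 6 ⇒ r2c5=6.
Step 7. [r1c2∈{1}] r1c2's peers cover all but 1. So r1c2=1.
Step 8. [r4c5∈{2}] r4c5 has the single candidate 2 ⇒ r4c5=2.
Step 9. [r4c6∈{4}] r4c6 is down to just 4. So r4c6=4.
Step 10. [r3c5∈{1}] only 1 remains possible at r3c5. So r3c5=1.
Step 11. [r6c2∈{2}] nothing but 2 survives at r6c2, so r6c2=2.
Step 12. [r6c3∈{4}] only 4 remains possible at r6c3. So r6c3=4.
Step 13. [r5c2∈{5}] r5c2's peers cover all but 5 ⇒ r5c2=5.
Step 14. [r6c4∈{6}] r6c4 has the single candidate 6 ⇒ r6c4=6.
Step 15. [r2c3∈{5}] r2c3's peers cover all but 5 ⇒ r2c3=5.
Step 16. [r4c2∈{6}] r4c2 has the single candidate 6, so r4c2=6.

Answer: 6 1 3 4 5 2 / 2 4 5 1 6 3 / 4 3 2 5 1 6 / 5 6 1 3 2 4 / 3 5 6 2 4 1 / 1 2 4 6 3 5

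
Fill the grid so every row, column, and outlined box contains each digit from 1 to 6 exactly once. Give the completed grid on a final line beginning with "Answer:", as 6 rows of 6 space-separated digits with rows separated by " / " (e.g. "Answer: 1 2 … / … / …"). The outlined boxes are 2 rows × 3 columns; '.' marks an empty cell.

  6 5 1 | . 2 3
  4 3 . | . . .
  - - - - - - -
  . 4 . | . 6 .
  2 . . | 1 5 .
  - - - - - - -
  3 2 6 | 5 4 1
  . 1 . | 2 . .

Step 1. [r6c1∈{5}] r6c1 is down to just 5 ⇒ r6c1=5.
Step 2. [r4c3∈{3}] r4c3's peers cover all but 3, so r4c3=3.
Step 3. [r6c6∈{6}] nothing but 6 survives at r6c6 ⇒ r6c6=6.
Step 4. [r3c4∈{3}] r3c4 has the single candidate 3 ⇒ r3c4=3.
Step 5. [r4c6∈{4}] r4c6's peers cover all but 4, so r4c6=4.
Step 6. [r2c5∈{1}] nothing but 1 survives at r2c5 ⇒ r2c5=1.
Step 7. [r3c1∈{1}] only 1 remains possible at r3c1, so r3c1=1.
Step 8. [r3c6∈{2}] only 2 remains possible at r3c6, so r3c6=2.
Step 9. [r2c3∈{2}] nothing but 2 survives at r2c3. So r2c3=2.
Step 10. [r3c3∈{5}] r3c3's peers cover all but 5. So r3c3=5.
Step 11. [r6c3∈{4}] nothing but 4 survives at r6c3. So r6c3=4.
Step 12. [r1c4∈{4}] r1c4 is down to just 4. So r1c4=4.
Step 13. [r2c4∈{6}] nothing but 6 survives at r2c4, so r2c4=6.
Step 14. [r6c5∈{3}] r6c5 has the single candidate 3. So r6c5=3.
Step 15. [r2c6∈{5}] only 5 remains possible at r2c6. So r2c6=5.
Step 16. [r4c2∈{6}] r4c2 is down to just 6 ⇒ r4c2=6.

Answer: 6 5 1 4 2 3 / 4 3 2 6 1 5 / 1 4 5 3 6 2 / 2 6 3 1 5 4 / 3 2 6 5 4 1 / 5 1 4 2 3 6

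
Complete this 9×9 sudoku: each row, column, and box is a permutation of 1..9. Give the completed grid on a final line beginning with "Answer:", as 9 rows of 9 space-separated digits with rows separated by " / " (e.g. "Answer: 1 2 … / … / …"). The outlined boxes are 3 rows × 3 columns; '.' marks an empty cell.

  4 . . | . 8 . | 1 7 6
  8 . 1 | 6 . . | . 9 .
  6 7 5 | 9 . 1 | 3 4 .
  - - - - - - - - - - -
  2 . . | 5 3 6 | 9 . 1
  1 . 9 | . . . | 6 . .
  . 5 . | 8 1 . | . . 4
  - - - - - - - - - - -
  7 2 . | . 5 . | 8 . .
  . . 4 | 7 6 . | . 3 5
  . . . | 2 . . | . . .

Step 1. [r9c2∈{1,3,6,8,9}] in col 2, 6 fits only at r9c2. So r9c2=6.
Step 2. [r9c5∈{4,9}] r9c5 is the only open cell in col 5 admitting 9. So r9c5=9.
Step 3. [r7c3∈{3}] only 3 remains possible at r7c3. So r7c3=3.
Step 4. [r3c5∈{2}] r3c5 has the single candidate 2. So r3c5=2.
Step 5. [r6c8∈{2}] only 2 remains possible at r6c8. So r6c8=2.
Step 6. [r6c7∈{7}] r6c7's peers cover all but 7, so r6c7=7.
Step 7. [r5c4∈{4}] r5c4's peers cover all but 4 ⇒ r5c4=4.
Step 8. [r4c8∈{8}] r4c8's peers cover all but 8. So r4c8=8.
Step 9. [r9c6∈{3,4,8}] r9c6 is the only open cell in row 9 admitting 3. So r9c6=3.
Step 10. [r5c2∈{3,8}] across row 5, 8 lands solely at r5c2, so r5c2=8.
Step 11. [r1c2∈{3,9}] r1c2 is the only open cell in row 1 admitting 9, so r1c2=9.
Step 12. [r2c5∈{4,7}] r2c5 is the only open cell in col 5 admitting 4. So r2c5=4.
Step 13. [r2c6∈{5,7}] in row 2, 7 fits only at r2c6, so r2c6=7.
Step 14. [r9c8∈{1}] r9c8 is down to just 1 ⇒ r9c8=1.
Step 15. [r8c7∈{2}] only 2 remains possible at r8c7. So r8c7=2.
Step 16. [r8c2∈{1}] nothing but 1 survives at r8c2. So r8c2=1.
Step 17. [r7c4∈{1}] r7c4 has the single candidate 1 ⇒ r7c4=1.
Step 18. [r1c4∈{3}] r1c4 is down to just 3. So r1c4=3.
Step 19. [r7c6∈{4}] r7c6 is down to just 4 ⇒ r7c6=4.
Step 20. [r8c6∈{8}] r8c6's peers cover all but 8. So r8c6=8.
Step 21. [r3c9∈{8}] only 8 remains possible at r3c9 ⇒ r3c9=8.
Step 22. [r5c9∈{3}] r5c9 is down to just 3 ⇒ r5c9=3.
Step 23. [r9c1∈{5}] only 5 remains possible at r9c1 ⇒ r9c1=5.
Step 24. [r6c3∈{6}] r6c3 is down to just 6, so r6c3=6.
Step 25. [r5c5∈{7}] r5c5 is down to just 7. So r5c5=7.
Step 26. [r8c1∈{9}] only 9 remains possible at r8c1 ⇒ r8c1=9.
Step 27. [r1c3∈{2}] only 2 remains possible at r1c3 ⇒ r1c3=2.
Step 28. [r9c9∈{7}] r9c9 is down to just 7, so r9c9=7.
Step 29. [r9c7∈{4}] r9c7's peers cover all but 4 ⇒ r9c7=4.
Step 30. [r2c9∈{2}] nothing but 2 survives at r2c9. So r2c9=2.
Step 31. [r2c2∈{3}] nothing but 3 survives at r2c2. So r2c2=3.
Step 32. [r7c9∈{9}] r7c9 has the single candidate 9, so r7c9=9.
Step 33. [r6c6∈{9}] r6c6 is down to just 9. So r6c6=9.
Step 34. [r1c6∈{5}] r1c6 is down to just 5. So r1c6=5.
Step 35. [r5c6∈{2}] nothing but 2 survives at r5c6, so r5c6=2.
Step 36. [r4c3∈{7}] r4c3 has the single candidate 7. So r4c3=7.
Step 37. [r9c3∈{8}] r9c3 has the single candidate 8 ⇒ r9c3=8.
Step 38. [r5c8∈{5}] nothing but 5 survives at r5c8 ⇒ r5c8=5.
Step 39. [r2c7∈{5}] r2c7 is down to just 5, so r2c7=5.
Step 40. [r7c8∈{6}] r7c8 has the single candidate 6. So r7c8=6.
Step 41. [r6c1∈{3}] r6c1 has the single candidate 3, so r6c1=3.
Step 42. [r4c2∈{4}] r4c2 has the single candidate 4. So r4c2=4.

Answer: 4 9 2 3 8 5 1 7 6 / 8 3 1 6 4 7 5 9 2 / 6 7 5 9 2 1 3 4 8 / 2 4 7 5 3 6 9 8 1 / 1 8 9 4 7 2 6 5 3 / 3 5 6 8 1 9 7 2 4 / 7 2 3 1 5 4 8 6 9 / 9 1 4 7 6 8 2 3 5 / 5 6 8 2 9 3 4 1 7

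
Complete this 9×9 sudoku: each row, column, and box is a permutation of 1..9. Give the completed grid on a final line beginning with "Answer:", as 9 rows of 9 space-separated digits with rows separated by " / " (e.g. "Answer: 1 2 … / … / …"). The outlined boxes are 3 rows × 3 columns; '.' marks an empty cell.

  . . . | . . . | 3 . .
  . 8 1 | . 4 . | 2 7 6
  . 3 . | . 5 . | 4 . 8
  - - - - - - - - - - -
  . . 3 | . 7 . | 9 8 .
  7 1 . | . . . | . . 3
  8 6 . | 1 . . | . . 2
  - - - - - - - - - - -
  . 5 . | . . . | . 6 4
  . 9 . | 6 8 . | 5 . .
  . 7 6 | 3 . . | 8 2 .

Step 1. [r2c4∈{9}] r2c4 has the single candidate 9. So r2c4=9.
Step 2. [r4c6∈{2,4,5,6}] r4c6 is the only open cell in row 4 admitting 6 ⇒ r4c6=6.
Step 3. [r7c7∈{1,7}] 1 has one home in col 7: r7c7, so r7c7=1.
Step 4. [r9c6∈{1,4,5,9}] across row 9, 5 lands solely at r9c6 ⇒ r9c6=5.
Step 5. [r8c6∈{1,2,4,7}] in box 8, 4 fits only at r8c6, so r8c6=4.
Step 6. [r8c3∈{2}] r8c3 has the single candidate 2. So r8c3=2.
Step 7. [r9c5∈{1,9}] 1 has one home in box 8: r9c5 ⇒ r9c5=1.
Step 8. [r3c1∈{2,6,9}] in row 3, 6 fits only at r3c1 ⇒ r3c1=6.
Step 9. [r1c1∈{2,4,5,9}] r1c1 is the only open cell in col 1 admitting 9, so r1c1=9.
Step 10. [r1c2∈{2,4}] r1c2 is the only open cell in box 1 admitting 2 ⇒ r1c2=2.
Step 11. [r4c2∈{4}] r4c2 has the single candidate 4 ⇒ r4c2=4.
Step 12. [r5c4∈{2,4,5,8}] 4 has one home in col 4: r5c4. So r5c4=4.
Step 13. [r5c8∈{5}] only 5 remains possible at r5c8 ⇒ r5c8=5.
Step 14. [r5c6∈{2,8,9}] 8 has one home in row 5: r5c6. So r5c6=8.
Step 15. [r6c3∈{5,9}] in row 6, 5 fits only at r6c3. So r6c3=5.
Step 16. [r1c8∈{1}] r1c8 is down to just 1. So r1c8=1.
Step 17. [r1c6∈{7}] r1c6 has the single candidate 7 ⇒ r1c6=7.
Step 18. [r5c5∈{2,9}] row 5 places 2 nowhere but r5c5. So r5c5=2.
Step 19. [r7c5∈{9}] only 9 remains possible at r7c5. So r7c5=9.
Step 20. [r7c6∈{2}] r7c6's peers cover all but 2. So r7c6=2.
Step 21. [r8c8∈{3}] r8c8 is down to just 3. So r8c8=3.
Step 22. [r6c6∈{3,9}] row 6 places 9 nowhere but r6c6. So r6c6=9.
Step 23. [r9c1∈{4}] r9c1's peers cover all but 4 ⇒ r9c1=4.
Step 24. [r6c8∈{4}] r6c8's peers cover all but 4. So r6c8=4.
Step 25. [r9c9∈{9}] r9c9 is down to just 9, so r9c9=9.
Step 26. [r4c4∈{5}] only 5 remains possible at r4c4 ⇒ r4c4=5.
Step 27. [r1c9∈{5}] r1c9's peers cover all but 5. So r1c9=5.
Step 28. [r3c3∈{7}] only 7 remains possible at r3c3 ⇒ r3c3=7.
Step 29. [r5c7∈{6}] only 6 remains possible at r5c7 ⇒ r5c7=6.
Step 30. [r4c9∈{1}] r4c9's peers cover all but 1. So r4c9=1.
Step 31. [r3c4∈{2}] r3c4 is down to just 2, so r3c4=2.
Step 32. [r6c7∈{7}] only 7 remains possible at r6c7. So r6c7=7.
Step 33. [r4c1∈{2}] r4c1's peers cover all but 2. So r4c1=2.
Step 34. [r7c3∈{8}] r7c3's peers cover all but 8 ⇒ r7c3=8.
Step 35. [r5c3∈{9}] nothing but 9 survives at r5c3. So r5c3=9.
Step 36. [r8c1∈{1}] r8c1 is down to just 1. So r8c1=1.
Step 37. [r1c5∈{6}] r1c5 is down to just 6, so r1c5=6.
Step 38. [r6c5∈{3}] r6c5 has the single candidate 3, so r6c5=3.
Step 39. [r2c6∈{3}] r2c6 has the single candidate 3, so r2c6=3.
Step 40. [r8c9∈{7}] r8c9's peers cover all but 7. So r8c9=7.
Step 41. [r3c8∈{9}] nothing but 9 survives at r3c8. So r3c8=9.
Step 42. [r3c6∈{1}] r3c6 has the single candidate 1, so r3c6=1.
Step 43. [r1c4∈{8}] r1c4 is down to just 8 ⇒ r1c4=8.
Step 44. [r2c1∈{5}] r2c1 is down to just 5. So r2c1=5.
Step 45. [r1c3∈{4}] r1c3 has the single candidate 4 ⇒ r1c3=4.
Step 46. [r7c1∈{3}] r7c1 is down to just 3, so r7c1=3.
Step 47. [r7c4∈{7}] nothing but 7 survives at r7c4, so r7c4=7.

Answer: 9 2 4 8 6 7 3 1 5 / 5 8 1 9 4 3 2 7 6 / 6 3 7 2 5 1 4 9 8 / 2 4 3 5 7 6 9 8 1 / 7 1 9 4 2 8 6 5 3 / 8 6 5 1 3 9 7 4 2 / 3 5 8 7 9 2 1 6 4 / 1 9 2 6 8 4 5 3 7 / 4 7 6 3 1 5 8 2 9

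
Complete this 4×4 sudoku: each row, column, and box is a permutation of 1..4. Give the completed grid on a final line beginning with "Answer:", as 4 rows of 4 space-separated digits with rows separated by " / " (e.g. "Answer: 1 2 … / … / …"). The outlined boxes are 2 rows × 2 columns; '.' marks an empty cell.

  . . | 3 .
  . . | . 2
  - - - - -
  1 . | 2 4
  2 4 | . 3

Step 1. [r2c3∈{1,4}] col 3 places 4 nowhere but r2c3, so r2c3=4.
Step 2. [r2c2∈{1,3}] in row 2, 1 fits only at r2c2. So r2c2=1.
Step 3. [r1c2∈{2}] r1c2 is down to just 2, so r1c2=2.
Step 4. [r2c1∈{3}] r2c1 is down to just 3 ⇒ r2c1=3.
Step 5. [r1c4∈{1}] r1c4 is down to just 1 ⇒ r1c4=1.
Step 6. [r1c1∈{4}] nothing but 4 survives at r1c1 ⇒ r1c1=4.
Step 7. [r3c2∈{3}] r3c2 has the single candidate 3, so r3c2=3.
Step 8. [r4c3∈{1}] only 1 remains possible at r4c3. So r4c3=1.

Answer: 4 2 3 1 / 3 1 4 2 / 1 3 2 4 / 2 4 1 3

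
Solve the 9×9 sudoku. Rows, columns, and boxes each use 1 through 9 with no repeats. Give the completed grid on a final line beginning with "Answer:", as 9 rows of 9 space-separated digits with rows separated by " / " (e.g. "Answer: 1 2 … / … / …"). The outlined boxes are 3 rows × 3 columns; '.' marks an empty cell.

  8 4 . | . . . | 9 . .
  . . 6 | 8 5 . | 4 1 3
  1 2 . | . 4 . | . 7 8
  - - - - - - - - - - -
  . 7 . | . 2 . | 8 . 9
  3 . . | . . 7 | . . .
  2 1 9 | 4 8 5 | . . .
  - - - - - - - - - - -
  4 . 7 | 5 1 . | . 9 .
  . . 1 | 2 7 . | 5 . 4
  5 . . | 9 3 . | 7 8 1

Step 1. [r1c5∈{6}] r1c5's peers cover all but 6. So r1c5=6.
Step 2. [r5c2∈{5,6,8}] across col 2, 5 lands solely at r5c2. So r5c2=5.
Step 3. [r3c4∈{3}] r3c4 is down to just 3. So r3c4=3.
Step 4. [r4c8∈{3,4,5,6}] across row 4, 5 lands solely at r4c8. So r4c8=5.
Step 5. [r9c2∈{6}] nothing but 6 survives at r9c2 ⇒ r9c2=6.
Step 6. [r5c7∈{1,2,6}] 1 has one home in col 7: r5c7. So r5c7=1.
Step 7. [r5c4∈{6}] only 6 remains possible at r5c4. So r5c4=6.
Step 8. [r1c8∈{2}] r1c8's peers cover all but 2. So r1c8=2.
Step 9. [r2c2∈{9}] r2c2's peers cover all but 9 ⇒ r2c2=9.
Step 10. [r7c7∈{2,3,6}] r7c7 is the only open cell in col 7 admitting 2. So r7c7=2.
Step 11. [r7c9∈{6}] r7c9's peers cover all but 6 ⇒ r7c9=6.
Step 12. [r7c2∈{3,8}] across row 7, 3 lands solely at r7c2 ⇒ r7c2=3.
Step 13. [r6c7∈{3,6}] across col 7, 3 lands solely at r6c7, so r6c7=3.
Step 14. [r4c4∈{1}] r4c4 is down to just 1. So r4c4=1.
Step 15. [r8c2∈{8}] nothing but 8 survives at r8c2. So r8c2=8.
Step 16. [r5c8∈{4}] only 4 remains possible at r5c8 ⇒ r5c8=4.
Step 17. [r1c3∈{3,5}] row 1 places 3 nowhere but r1c3 ⇒ r1c3=3.
Step 18. [r5c3∈{8}] r5c3's peers cover all but 8 ⇒ r5c3=8.
Step 19. [r3c3∈{5}] nothing but 5 survives at r3c3, so r3c3=5.
Step 20. [r2c6∈{2}] nothing but 2 survives at r2c6. So r2c6=2.
Step 21. [r1c6∈{1}] r1c6's peers cover all but 1 ⇒ r1c6=1.
Step 22. [r1c9∈{5}] r1c9's peers cover all but 5. So r1c9=5.
Step 23. [r8c1∈{9}] nothing but 9 survives at r8c1. So r8c1=9.
Step 24. [r4c6∈{3}] nothing but 3 survives at r4c6. So r4c6=3.
Step 25. [r1c4∈{7}] r1c4 is down to just 7. So r1c4=7.
Step 26. [r2c1∈{7}] r2c1 is down to just 7 ⇒ r2c1=7.
Step 27. [r9c3∈{2}] r9c3 is down to just 2 ⇒ r9c3=2.
Step 28. [r6c8∈{6}] nothing but 6 survives at r6c8, so r6c8=6.
Step 29. [r8c6∈{6}] nothing but 6 survives at r8c6, so r8c6=6.
Step 30. [r5c9∈{2}] r5c9's peers cover all but 2, so r5c9=2.
Step 31. [r6c9∈{7}] only 7 remains possible at r6c9 ⇒ r6c9=7.
Step 32. [r9c6∈{4}] only 4 remains possible at r9c6. So r9c6=4.
Step 33. [r4c3∈{4}] nothing but 4 survives at r4c3 ⇒ r4c3=4.
Step 34. [r7c6∈{8}] r7c6 has the single candidate 8 ⇒ r7c6=8.
Step 35. [r5c5∈{9}] r5c5 has the single candidate 9 ⇒ r5c5=9.
Step 36. [r3c7∈{6}] r3c7 has the single candidate 6, so r3c7=6.
Step 37. [r4c1∈{6}] only 6 remains possible at r4c1, so r4c1=6.
Step 38. [r8c8∈{3}] r8c8 has the single candidate 3, so r8c8=3.
Step 39. [r3c6∈{9}] only 9 remains possible at r3c6. So r3c6=9.

Answer: 8 4 3 7 6 1 9 2 5 / 7 9 6 8 5 2 4 1 3 / 1 2 5 3 4 9 6 7 8 / 6 7 4 1 2 3 8 5 9 / 3 5 8 6 9 7 1 4 2 / 2 1 9 4 8 5 3 6 7 / 4 3 7 5 1 8 2 9 6 / 9 8 1 2 7 6 5 3 4 / 5 6 2 9 3 4 7 8 1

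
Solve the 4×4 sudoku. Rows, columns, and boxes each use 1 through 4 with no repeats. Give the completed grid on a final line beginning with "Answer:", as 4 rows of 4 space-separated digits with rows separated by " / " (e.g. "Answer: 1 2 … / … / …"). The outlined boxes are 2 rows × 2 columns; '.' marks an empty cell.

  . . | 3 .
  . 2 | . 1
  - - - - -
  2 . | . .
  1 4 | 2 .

Step 1. [r2c3∈{4}] r2c3 has the single candidate 4. So r2c3=4.
Step 2. [r3c2∈{3}] r3c2 is down to just 3. So r3c2=3.
Step 3. [r1c4∈{2}] nothing but 2 survives at r1c4. So r1c4=2.
Step 4. [r1c1∈{4}] r1c1 is down to just 4 ⇒ r1c1=4.
Step 5. [r3c4∈{4}] only 4 remains possible at r3c4. So r3c4=4.
Step 6. [r4c4∈{3}] nothing but 3 survives at r4c4, so r4c4=3.
Step 7. [r2c1∈{3}] nothing but 3 survives at r2c1, so r2c1=3.
Step 8. [r1c2∈{1}] only 1 remains possible at r1c2 ⇒ r1c2=1.
Step 9. [r3c3∈{1}] r3c3's peers cover all but 1 ⇒ r3c3=1.

Answer: 4 1 3 2 / 3 2 4 1 / 2 3 1 4 / 1 4 2 3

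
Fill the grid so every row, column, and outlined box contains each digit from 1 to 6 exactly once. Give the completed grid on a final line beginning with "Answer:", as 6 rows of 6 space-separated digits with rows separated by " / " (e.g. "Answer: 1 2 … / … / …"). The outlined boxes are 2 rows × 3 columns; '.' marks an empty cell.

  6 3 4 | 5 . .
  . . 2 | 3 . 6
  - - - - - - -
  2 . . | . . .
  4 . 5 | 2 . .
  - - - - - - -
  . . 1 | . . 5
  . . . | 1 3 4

Step 1. [r6c3∈{6}] r6c3 has the single candidate 6 ⇒ r6c3=6.
Step 2. [r5c5∈{2,6}] r5c5 is the only open cell in box 6 admitting 2. So r5c5=2.
Step 3. [r1c5∈{1}] only 1 remains possible at r1c5, so r1c5=1.
Step 4. [r4c5∈{6}] only 6 remains possible at r4c5 ⇒ r4c5=6.
Step 5. [r4c2∈{1}] only 1 remains possible at r4c2, so r4c2=1.
Step 6. [r2c2∈{5}] only 5 remains possible at r2c2 ⇒ r2c2=5.
Step 7. [r3c5∈{4,5}] across row 3, 5 lands solely at r3c5 ⇒ r3c5=5.
Step 8. [r4c6∈{3}] only 3 remains possible at r4c6. So r4c6=3.
Step 9. [r2c5∈{4}] r2c5's peers cover all but 4. So r2c5=4.
Step 10. [r5c4∈{6}] nothing but 6 survives at r5c4. So r5c4=6.
Step 11. [r3c3∈{3}] r3c3 has the single candidate 3, so r3c3=3.
Step 12. [r6c2∈{2}] r6c2's peers cover all but 2. So r6c2=2.
Step 13. [r6c1∈{5}] only 5 remains possible at r6c1, so r6c1=5.
Step 14. [r3c4∈{4}] only 4 remains possible at r3c4 ⇒ r3c4=4.
Step 15. [r3c2∈{6}] r3c2 is down to just 6. So r3c2=6.
Step 16. [r3c6∈{1}] r3c6's peers cover all but 1. So r3c6=1.
Step 17. [r5c2∈{4}] nothing but 4 survives at r5c2, so r5c2=4.
Step 18. [r1c6∈{2}] r1c6 is down to just 2 ⇒ r1c6=2.
Step 19. [r5c1∈{3}] r5c1's peers cover all but 3, so r5c1=3.
Step 20. [r2c1∈{1}] r2c1 is down to just 1, so r2c1=1.

Answer: 6 3 4 5 1 2 / 1 5 2 3 4 6 / 2 6 3 4 5 1 / 4 1 5 2 6 3 / 3 4 1 6 2 5 / 5 2 6 1 3 4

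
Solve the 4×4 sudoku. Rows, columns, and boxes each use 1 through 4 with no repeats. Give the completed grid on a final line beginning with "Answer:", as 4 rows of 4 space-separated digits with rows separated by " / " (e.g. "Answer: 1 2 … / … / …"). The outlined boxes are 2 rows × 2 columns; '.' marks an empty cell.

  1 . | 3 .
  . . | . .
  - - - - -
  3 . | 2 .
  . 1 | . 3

Step 1. [r3c2∈{4}] r3c2 is down to just 4 ⇒ r3c2=4.
Step 2. [r1c2∈{2}] r1c2's peers cover all but 2. So r1c2=2.
Step 3. [r2c4∈{1,2,4}] 2 has one home in row 2: r2c4, so r2c4=2.
Step 4. [r2c1∈{4}] nothing but 4 survives at r2c1 ⇒ r2c1=4.
Step 5. [r4c1∈{2}] r4c1's peers cover all but 2 ⇒ r4c1=2.
Step 6. [r3c4∈{1}] r3c4's peers cover all but 1, so r3c4=1.
Step 7. [r2c2∈{3}] r2c2 has the single candidate 3. So r2c2=3.
Step 8. [r4c3∈{4}] r4c3 is down to just 4, so r4c3=4.
Step 9. [r1c4∈{4}] r1c4 is down to just 4. So r1c4=4.
Step 10. [r2c3∈{1}] r2c3 is down to just 1. So r2c3=1.

Answer: 1 2 3 4 / 4 3 1 2 / 3 4 2 1 / 2 1 4 3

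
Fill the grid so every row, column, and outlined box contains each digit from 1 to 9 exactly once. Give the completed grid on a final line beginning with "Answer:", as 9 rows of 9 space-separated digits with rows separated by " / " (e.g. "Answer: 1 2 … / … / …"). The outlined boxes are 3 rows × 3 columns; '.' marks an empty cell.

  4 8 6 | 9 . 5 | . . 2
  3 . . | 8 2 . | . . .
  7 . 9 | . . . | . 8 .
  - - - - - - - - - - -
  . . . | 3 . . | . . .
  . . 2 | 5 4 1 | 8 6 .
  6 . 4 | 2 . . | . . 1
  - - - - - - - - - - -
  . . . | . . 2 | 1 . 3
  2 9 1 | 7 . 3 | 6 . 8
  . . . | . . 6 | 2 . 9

Step 1. [r2c3∈{5}] r2c3's peers cover all but 5 ⇒ r2c3=5.
Step 2. [r5c9∈{7}] r5c9's peers cover all but 7 ⇒ r5c9=7.
Step 3. [r8c8∈{4,5}] r8c8 is the only open cell in row 8 admitting 4. So r8c8=4.
Step 4. [r3c6∈{4}] nothing but 4 survives at r3c6. So r3c6=4.
Step 5. [r2c6∈{7}] r2c6 has the single candidate 7. So r2c6=7.
Step 6. [r4c1∈{1,5,8,9}] r4c1 is the only open cell in col 1 admitting 1 ⇒ r4c1=1.
Step 7. [r4c3∈{7,8}] r4c3 is the only open cell in box 4 admitting 8 ⇒ r4c3=8.
Step 8. [r4c6∈{9}] r4c6 is down to just 9. So r4c6=9.
Step 9. [r7c3∈{7}] r7c3 has the single candidate 7. So r7c3=7.
Step 10. [r7c8∈{5}] r7c8's peers cover all but 5, so r7c8=5.
Step 11. [r9c1∈{5,8}] col 1 places 5 nowhere but r9c1. So r9c1=5.
Step 12. [r3c4∈{1,6}] across col 4, 6 lands solely at r3c4, so r3c4=6.
Step 13. [r9c5∈{1,8}] r9c5 is the only open cell in row 9 admitting 8. So r9c5=8.
Step 14. [r5c2∈{3}] only 3 remains possible at r5c2, so r5c2=3.
Step 15. [r3c9∈{5}] only 5 remains possible at r3c9 ⇒ r3c9=5.
Step 16. [r3c7∈{3}] r3c7's peers cover all but 3 ⇒ r3c7=3.
Step 17. [r3c5∈{1}] r3c5 has the single candidate 1 ⇒ r3c5=1.
Step 18. [r6c5∈{7}] r6c5's peers cover all but 7 ⇒ r6c5=7.
Step 19. [r4c9∈{4}] nothing but 4 survives at r4c9, so r4c9=4.
Step 20. [r7c4∈{4}] only 4 remains possible at r7c4. So r7c4=4.
Step 21. [r4c7∈{5}] r4c7 is down to just 5, so r4c7=5.
Step 22. [r1c8∈{1,7}] row 1 places 1 nowhere but r1c8, so r1c8=1.
Step 23. [r2c8∈{9}] r2c8's peers cover all but 9 ⇒ r2c8=9.
Step 24. [r9c2∈{4}] nothing but 4 survives at r9c2 ⇒ r9c2=4.
Step 25. [r3c2∈{2}] r3c2's peers cover all but 2 ⇒ r3c2=2.
Step 26. [r7c2∈{6}] r7c2 has the single candidate 6, so r7c2=6.
Step 27. [r6c2∈{5}] r6c2 has the single candidate 5, so r6c2=5.
Step 28. [r9c8∈{7}] r9c8 has the single candidate 7. So r9c8=7.
Step 29. [r7c5∈{9}] r7c5 has the single candidate 9, so r7c5=9.
Step 30. [r7c1∈{8}] nothing but 8 survives at r7c1 ⇒ r7c1=8.
Step 31. [r4c2∈{7}] r4c2 is down to just 7 ⇒ r4c2=7.
Step 32. [r5c1∈{9}] r5c1 is down to just 9, so r5c1=9.
Step 33. [r8c5∈{5}] only 5 remains possible at r8c5. So r8c5=5.
Step 34. [r4c5∈{6}] r4c5 is down to just 6. So r4c5=6.
Step 35. [r6c8∈{3}] only 3 remains possible at r6c8, so r6c8=3.
Step 36. [r4c8∈{2}] nothing but 2 survives at r4c8. So r4c8=2.
Step 37. [r1c7∈{7}] only 7 remains possible at r1c7, so r1c7=7.
Step 38. [r2c2∈{1}] r2c2's peers cover all but 1, so r2c2=1.
Step 39. [r1c5∈{3}] r1c5 has the single candidate 3, so r1c5=3.
Step 40. [r6c6∈{8}] r6c6's peers cover all but 8, so r6c6=8.
Step 41. [r9c4∈{1}] r9c4's peers cover all but 1 ⇒ r9c4=1.
Step 42. [r2c7∈{4}] nothing but 4 survives at r2c7 ⇒ r2c7=4.
Step 43. [r2c9∈{6}] nothing but 6 survives at r2c9, so r2c9=6.
Step 44. [r9c3∈{3}] r9c3's peers cover all but 3 ⇒ r9c3=3.
Step 45. [r6c7∈{9}] r6c7 is down to just 9, so r6c7=9.

Answer: 4 8 6 9 3 5 7 1 2 / 3 1 5 8 2 7 4 9 6 / 7 2 9 6 1 4 3 8 5 / 1 7 8 3 6 9 5 2 4 / 9 3 2 5 4 1 8 6 7 / 6 5 4 2 7 8 9 3 1 / 8 6 7 4 9 2 1 5 3 / 2 9 1 7 5 3 6 4 8 / 5 4 3 1 8 6 2 7 9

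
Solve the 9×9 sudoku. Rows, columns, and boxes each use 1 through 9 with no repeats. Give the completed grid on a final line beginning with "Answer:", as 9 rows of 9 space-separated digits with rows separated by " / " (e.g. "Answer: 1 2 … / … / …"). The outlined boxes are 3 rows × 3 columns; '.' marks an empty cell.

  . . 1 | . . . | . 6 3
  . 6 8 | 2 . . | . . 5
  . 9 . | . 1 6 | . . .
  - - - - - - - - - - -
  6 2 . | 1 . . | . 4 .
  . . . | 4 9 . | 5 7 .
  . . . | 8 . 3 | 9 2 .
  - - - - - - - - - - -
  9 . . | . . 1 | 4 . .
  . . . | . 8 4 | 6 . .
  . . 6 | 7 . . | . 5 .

Step 1. [r5c3∈{3}] r5c3 is down to just 3. So r5c3=3.
Step 2. [r3c9∈{2,4,7,8}] col 9 places 4 nowhere but r3c9, so r3c9=4.
Step 3. [r1c6∈{5,7,8,9}] 8 has one home in col 6: r1c6. So r1c6=8.
Step 4. [r6c3∈{4,5,7}] across col 3, 4 lands solely at r6c3 ⇒ r6c3=4.
Step 5. [r4c9∈{8}] r4c9 has the single candidate 8, so r4c9=8.
Step 6. [r4c6∈{5,7}] across col 6, 5 lands solely at r4c6, so r4c6=5.
Step 7. [r2c6∈{7,9}] r2c6 is the only open cell in col 6 admitting 7. So r2c6=7.
Step 8. [r6c5∈{6,7}] box 5 places 6 nowhere but r6c5, so r6c5=6.
Step 9. [r6c9∈{1}] only 1 remains possible at r6c9, so r6c9=1.
Step 10. [r9c6∈{2,9}] col 6 places 9 nowhere but r9c6. So r9c6=9.
Step 11. [r9c9∈{2}] r9c9's peers cover all but 2 ⇒ r9c9=2.
Step 12. [r9c5∈{3}] r9c5 has the single candidate 3 ⇒ r9c5=3.
Step 13. [r8c4∈{5}] r8c4 is down to just 5 ⇒ r8c4=5.
Step 14. [r2c1∈{3,4}] 3 has one home in row 2: r2c1. So r2c1=3.
Step 15. [r1c5∈{4,5}] r1c5 is the only open cell in col 5 admitting 5, so r1c5=5.
Step 16. [r7c9∈{7}] r7c9 is down to just 7, so r7c9=7.
Step 17. [r3c8∈{8}] r3c8 has the single candidate 8 ⇒ r3c8=8.
Step 18. [r7c2∈{3,5,8}] row 7 places 8 nowhere but r7c2, so r7c2=8.
Step 19. [r5c2∈{1}] r5c2 has the single candidate 1. So r5c2=1.
Step 20. [r7c3∈{2,5}] across row 7, 5 lands solely at r7c3, so r7c3=5.
Step 21. [r3c1∈{2,5,7}] 5 has one home in row 3: r3c1, so r3c1=5.
Step 22. [r6c1∈{7}] nothing but 7 survives at r6c1, so r6c1=7.
Step 23. [r2c8∈{1,9}] r2c8 is the only open cell in row 2 admitting 9, so r2c8=9.
Step 24. [r8c8∈{1,3}] across col 8, 1 lands solely at r8c8, so r8c8=1.
Step 25. [r9c2∈{4}] r9c2 is down to just 4 ⇒ r9c2=4.
Step 26. [r1c2∈{7}] only 7 remains possible at r1c2. So r1c2=7.
Step 27. [r3c3∈{2}] only 2 remains possible at r3c3 ⇒ r3c3=2.
Step 28. [r2c7∈{1}] r2c7's peers cover all but 1, so r2c7=1.
Step 29. [r3c4∈{3}] nothing but 3 survives at r3c4 ⇒ r3c4=3.
Step 30. [r7c5∈{2}] r7c5 has the single candidate 2. So r7c5=2.
Step 31. [r8c1∈{2}] r8c1 has the single candidate 2, so r8c1=2.
Step 32. [r1c1∈{4}] r1c1 is down to just 4, so r1c1=4.
Step 33. [r1c7∈{2}] r1c7 is down to just 2 ⇒ r1c7=2.
Step 34. [r6c2∈{5}] r6c2 has the single candidate 5, so r6c2=5.
Step 35. [r2c5∈{4}] r2c5 is down to just 4, so r2c5=4.
Step 36. [r5c6∈{2}] r5c6 is down to just 2 ⇒ r5c6=2.
Step 37. [r8c9∈{9}] r8c9's peers cover all but 9, so r8c9=9.
Step 38. [r1c4∈{9}] r1c4 has the single candidate 9 ⇒ r1c4=9.
Step 39. [r4c5∈{7}] r4c5 is down to just 7. So r4c5=7.
Step 40. [r8c3∈{7}] r8c3's peers cover all but 7. So r8c3=7.
Step 41. [r3c7∈{7}] only 7 remains possible at r3c7, so r3c7=7.
Step 42. [r5c1∈{8}] nothing but 8 survives at r5c1, so r5c1=8.
Step 43. [r5c9∈{6}] nothing but 6 survives at r5c9, so r5c9=6.
Step 44. [r9c1∈{1}] nothing but 1 survives at r9c1 ⇒ r9c1=1.
Step 45. [r4c3∈{9}] only 9 remains possible at r4c3 ⇒ r4c3=9.
Step 46. [r7c8∈{3}] nothing but 3 survives at r7c8, so r7c8=3.
Step 47. [r8c2∈{3}] only 3 remains possible at r8c2, so r8c2=3.
Step 48. [r7c4∈{6}] only 6 remains possible at r7c4 ⇒ r7c4=6.
Step 49. [r4c7∈{3}] r4c7 is down to just 3, so r4c7=3.
Step 50. [r9c7∈{8}] nothing but 8 survives at r9c7, so r9c7=8.

Answer: 4 7 1 9 5 8 2 6 3 / 3 6 8 2 4 7 1 9 5 / 5 9 2 3 1 6 7 8 4 / 6 2 9 1 7 5 3 4 8 / 8 1 3 4 9 2 5 7 6 / 7 5 4 8 6 3 9 2 1 / 9 8 5 6 2 1 4 3 7 / 2 3 7 5 8 4 6 1 9 / 1 4 6 7 3 9 8 5 2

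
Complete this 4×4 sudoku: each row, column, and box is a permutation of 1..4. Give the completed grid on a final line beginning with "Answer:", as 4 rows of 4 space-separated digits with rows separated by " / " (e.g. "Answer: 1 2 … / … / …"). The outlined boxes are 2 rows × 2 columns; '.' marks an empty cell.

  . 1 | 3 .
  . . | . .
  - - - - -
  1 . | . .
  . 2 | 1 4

Step 1. [r1c4∈{2}] only 2 remains possible at r1c4. So r1c4=2.
Step 2. [r2c1∈{2,3,4}] r2c1 is the only open cell in row 2 admitting 2 ⇒ r2c1=2.
Step 3. [r3c2∈{3,4}] 4 has one home in row 3: r3c2, so r3c2=4.
Step 4. [r2c2∈{3}] nothing but 3 survives at r2c2 ⇒ r2c2=3.
Step 5. [r3c3∈{2}] nothing but 2 survives at r3c3, so r3c3=2.
Step 6. [r3c4∈{3}] r3c4 has the single candidate 3, so r3c4=3.
Step 7. [r4c1∈{3}] r4c1 is down to just 3 ⇒ r4c1=3.
Step 8. [r2c4∈{1}] r2c4's peers cover all but 1. So r2c4=1.
Step 9. [r2c3∈{4}] r2c3 is down to just 4. So r2c3=4.
Step 10. [r1c1∈{4}] r1c1 is down to just 4, so r1c1=4.

Answer: 4 1 3 2 / 2 3 4 1 / 1 4 2 3 / 3 2 1 4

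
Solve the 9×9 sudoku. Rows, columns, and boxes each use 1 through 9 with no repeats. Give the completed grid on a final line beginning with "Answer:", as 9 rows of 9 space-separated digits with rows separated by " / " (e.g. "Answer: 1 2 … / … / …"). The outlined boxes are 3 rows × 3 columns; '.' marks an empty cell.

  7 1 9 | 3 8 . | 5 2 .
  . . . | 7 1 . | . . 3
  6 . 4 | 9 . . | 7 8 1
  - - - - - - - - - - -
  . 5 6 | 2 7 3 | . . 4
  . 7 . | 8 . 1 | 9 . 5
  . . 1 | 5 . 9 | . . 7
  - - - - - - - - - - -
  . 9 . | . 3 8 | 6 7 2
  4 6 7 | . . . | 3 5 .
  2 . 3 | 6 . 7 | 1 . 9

Step 1. [r6c2∈{2,3,4,8}] across col 2, 4 lands solely at r6c2 ⇒ r6c2=4.
Step 2. [r2c3∈{2,5,8}] r2c3 is the only open cell in col 3 admitting 8 ⇒ r2c3=8.
Step 3. [r8c6∈{2}] r8c6's peers cover all but 2 ⇒ r8c6=2.
Step 4. [r3c5∈{2,5}] in col 5, 2 fits only at r3c5. So r3c5=2.
Step 5. [r5c1∈{3}] r5c1 is down to just 3 ⇒ r5c1=3.
Step 6. [r5c8∈{6}] r5c8 is down to just 6, so r5c8=6.
Step 7. [r2c6∈{4,5,6}] r2c6 is the only open cell in row 2 admitting 6, so r2c6=6.
Step 8. [r6c1∈{8}] nothing but 8 survives at r6c1, so r6c1=8.
Step 9. [r9c8∈{4}] r9c8's peers cover all but 4, so r9c8=4.
Step 10. [r7c1∈{1,5}] across col 1, 1 lands solely at r7c1. So r7c1=1.
Step 11. [r6c8∈{3}] r6c8 is down to just 3, so r6c8=3.
Step 12. [r3c6∈{5}] r3c6 has the single candidate 5 ⇒ r3c6=5.
Step 13. [r8c5∈{9}] only 9 remains possible at r8c5 ⇒ r8c5=9.
Step 14. [r8c9∈{8}] only 8 remains possible at r8c9 ⇒ r8c9=8.
Step 15. [r7c4∈{4}] r7c4's peers cover all but 4. So r7c4=4.
Step 16. [r9c2∈{8}] r9c2's peers cover all but 8 ⇒ r9c2=8.
Step 17. [r1c6∈{4}] nothing but 4 survives at r1c6. So r1c6=4.
Step 18. [r7c3∈{5}] nothing but 5 survives at r7c3, so r7c3=5.
Step 19. [r6c5∈{6}] only 6 remains possible at r6c5, so r6c5=6.
Step 20. [r5c5∈{4}] r5c5 is down to just 4 ⇒ r5c5=4.
Step 21. [r2c7∈{4}] only 4 remains possible at r2c7. So r2c7=4.
Step 22. [r4c8∈{1}] r4c8's peers cover all but 1. So r4c8=1.
Step 23. [r2c1∈{5}] only 5 remains possible at r2c1 ⇒ r2c1=5.
Step 24. [r6c7∈{2}] r6c7's peers cover all but 2 ⇒ r6c7=2.
Step 25. [r2c8∈{9}] r2c8 is down to just 9, so r2c8=9.
Step 26. [r4c1∈{9}] r4c1 is down to just 9. So r4c1=9.
Step 27. [r3c2∈{3}] r3c2 is down to just 3 ⇒ r3c2=3.
Step 28. [r5c3∈{2}] r5c3's peers cover all but 2 ⇒ r5c3=2.
Step 29. [r9c5∈{5}] only 5 remains possible at r9c5. So r9c5=5.
Step 30. [r2c2∈{2}] nothing but 2 survives at r2c2. So r2c2=2.
Step 31. [r1c9∈{6}] only 6 remains possible at r1c9. So r1c9=6.
Step 32. [r8c4∈{1}] only 1 remains possible at r8c4 ⇒ r8c4=1.
Step 33. [r4c7∈{8}] nothing but 8 survives at r4c7, so r4c7=8.

Answer: 7 1 9 3 8 4 5 2 6 / 5 2 8 7 1 6 4 9 3 / 6 3 4 9 2 5 7 8 1 / 9 5 6 2 7 3 8 1 4 / 3 7 2 8 4 1 9 6 5 / 8 4 1 5 6 9 2 3 7 / 1 9 5 4 3 8 6 7 2 / 4 6 7 1 9 2 3 5 8 / 2 8 3 6 5 7 1 4 9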